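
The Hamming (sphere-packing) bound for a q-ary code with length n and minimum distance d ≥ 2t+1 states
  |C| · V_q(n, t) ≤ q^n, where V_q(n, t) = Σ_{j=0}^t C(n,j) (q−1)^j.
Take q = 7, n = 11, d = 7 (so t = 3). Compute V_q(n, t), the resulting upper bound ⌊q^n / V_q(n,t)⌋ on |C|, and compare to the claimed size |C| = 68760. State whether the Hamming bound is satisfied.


V_q(n, t) = 37687, q^n = 1977326743, Hamming bound = 52467, |C| = 68760 > bound (violated).

Step 1: Compute V_q(n, t) = Σ_{j=0}^3 C(n, j) (q−1)^j.
  j = 0: C(11,0)·(6)^0 = 1·1 = 1.
  j = 1: C(11,1)·(6)^1 = 11·6 = 66.
  j = 2: C(11,2)·(6)^2 = 55·36 = 1980.
  j = 3: C(11,3)·(6)^3 = 165·216 = 35640.
  V_q(n, t) = 1 + 66 + 1980 + 35640 = 37687.
Step 2: q^n = 7^11 = 1977326743.
Step 3: Hamming bound ⌊q^n / V_q(n,t)⌋ = ⌊1977326743/37687⌋ = 52467.
Step 4: Compare |C| = 68760 to 52467: violated.
The claimed |C| lies above the Hamming bound, so no 7-ary code of length 11 with d ≥ 7 can have 68760 codewords.


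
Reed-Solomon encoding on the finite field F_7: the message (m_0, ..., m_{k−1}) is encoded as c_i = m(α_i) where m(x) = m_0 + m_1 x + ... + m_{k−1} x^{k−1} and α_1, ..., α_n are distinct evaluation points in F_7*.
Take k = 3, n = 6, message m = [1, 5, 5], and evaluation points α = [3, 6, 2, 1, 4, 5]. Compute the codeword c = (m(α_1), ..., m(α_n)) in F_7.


c = [5, 1, 3, 4, 3, 4]

Message polynomial: m(x) = 1 + 5·x + 5·x^2 (mod 7).
For each evaluation point α_i, compute m(α_i) mod 7:
  α_1 = 3: Horner steps 5 → 6 → 5, so m(3) = 5.
  α_2 = 6: Horner steps 5 → 0 → 1, so m(6) = 1.
  α_3 = 2: Horner steps 5 → 1 → 3, so m(2) = 3.
  α_4 = 1: Horner steps 5 → 3 → 4, so m(1) = 4.
  α_5 = 4: Horner steps 5 → 4 → 3, so m(4) = 3.
  α_6 = 5: Horner steps 5 → 2 → 4, so m(5) = 4.
Codeword c = [5, 1, 3, 4, 3, 4] ∈ F_7^6.


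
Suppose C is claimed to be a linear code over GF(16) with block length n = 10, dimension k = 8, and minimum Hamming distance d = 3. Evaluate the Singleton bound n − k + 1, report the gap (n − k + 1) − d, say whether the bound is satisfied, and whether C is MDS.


Singleton RHS = n − k + 1 = 3, slack = 0, bound satisfied, MDS.

Singleton bound: d ≤ n − k + 1.
Here n = 10, k = 8, so n − k + 1 = 3.
Given d = 3, check d ≤ 3: YES.
Slack = (n − k + 1) − d = 0.
The code is MDS (slack = 0).
Description: the claimed parameters are [10, 8, 3]_16; such a code would be MDS (meets Singleton bound).


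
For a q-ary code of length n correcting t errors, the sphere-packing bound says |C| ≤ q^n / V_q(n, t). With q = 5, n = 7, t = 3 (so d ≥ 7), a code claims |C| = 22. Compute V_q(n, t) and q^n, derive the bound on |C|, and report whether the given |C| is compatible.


V_q(n, t) = 2605, q^n = 78125, Hamming bound = 29, |C| = 22 ≤ bound (satisfied).

Step 1: Compute V_q(n, t) = Σ_{j=0}^3 C(n, j) (q−1)^j.
  j = 0: C(7,0)·(4)^0 = 1·1 = 1.
  j = 1: C(7,1)·(4)^1 = 7·4 = 28.
  j = 2: C(7,2)·(4)^2 = 21·16 = 336.
  j = 3: C(7,3)·(4)^3 = 35·64 = 2240.
  V_q(n, t) = 1 + 28 + 336 + 2240 = 2605.
Step 2: q^n = 5^7 = 78125.
Step 3: Hamming bound ⌊q^n / V_q(n,t)⌋ = ⌊78125/2605⌋ = 29.
Step 4: Compare |C| = 22 to 29: satisfied.
The claimed |C| lies below the Hamming bound.


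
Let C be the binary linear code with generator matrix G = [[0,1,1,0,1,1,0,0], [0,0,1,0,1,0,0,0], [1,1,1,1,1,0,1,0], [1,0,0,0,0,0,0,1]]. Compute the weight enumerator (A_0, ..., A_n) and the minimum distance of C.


Weight distribution: A_0 = 1, A_2 = 3, A_4 = 7, A_6 = 5. Minimum distance d = 2.

Enumerate all 2^4 = 16 messages m ∈ F_2^4.
For each, compute codeword c = mG in F_2^8, then tally its weight.
  m = 0000 → c = 00000000, weight = 0.
  m = 1000 → c = 01101100, weight = 4.
  m = 0100 → c = 00101000, weight = 2.
  m = 1100 → c = 01000100, weight = 2.
  m = 0010 → c = 11111010, weight = 6.
  m = 1010 → c = 10010110, weight = 4.
  m = 0110 → c = 11010010, weight = 4.
  m = 1110 → c = 10111110, weight = 6.
  m = 0001 → c = 10000001, weight = 2.
  m = 1001 → c = 11101101, weight = 6.
  m = 0101 → c = 10101001, weight = 4.
  m = 1101 → c = 11000101, weight = 4.
  m = 0011 → c = 01111011, weight = 6.
  m = 1011 → c = 00010111, weight = 4.
  m = 0111 → c = 01010011, weight = 4.
  m = 1111 → c = 00111111, weight = 6.
Tally weights:
  weight 0: 1 codewords.
  weight 2: 3 codewords.
  weight 4: 7 codewords.
  weight 6: 5 codewords.
Minimum distance d = smallest w > 0 with A_w > 0 = 2.
Sanity: Σ A_w = 16 = 2^4 = 16 ✓.


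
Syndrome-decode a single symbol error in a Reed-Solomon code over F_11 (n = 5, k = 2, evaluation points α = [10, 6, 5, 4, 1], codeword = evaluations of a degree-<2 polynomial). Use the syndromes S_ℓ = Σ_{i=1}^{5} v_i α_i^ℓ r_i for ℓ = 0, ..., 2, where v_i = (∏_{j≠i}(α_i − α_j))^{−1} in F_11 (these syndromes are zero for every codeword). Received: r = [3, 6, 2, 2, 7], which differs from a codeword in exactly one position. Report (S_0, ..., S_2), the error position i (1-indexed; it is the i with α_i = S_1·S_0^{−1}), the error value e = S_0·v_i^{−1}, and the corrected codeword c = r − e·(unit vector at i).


S = (1, 5, 3), error at position 3, error magnitude e = 9, c = [3, 6, 4, 2, 7].

Step 1: column multipliers v_i = (∏_{j≠i}(α_i − α_j))^{−1} mod 11.
  i = 1 (α = 10): (10−6)(10−5)(10−4)(10−1) = 4·5·6·9 = 1080 ≡ 2, so v_1 = 2^{−1} = 6 (mod 11).
  i = 2 (α = 6): (6−10)(6−5)(6−4)(6−1) = (−4)·1·2·5 = −40 ≡ 4, so v_2 = 4^{−1} = 3 (mod 11).
  i = 3 (α = 5): (5−10)(5−6)(5−4)(5−1) = (−5)·(−1)·1·4 = 20 ≡ 9, so v_3 = 9^{−1} = 5 (mod 11).
  i = 4 (α = 4): (4−10)(4−6)(4−5)(4−1) = (−6)·(−2)·(−1)·3 = −36 ≡ 8, so v_4 = 8^{−1} = 7 (mod 11).
  i = 5 (α = 1): (1−10)(1−6)(1−5)(1−4) = (−9)·(−5)·(−4)·(−3) = 540 ≡ 1, so v_5 = 1^{−1} = 1 (mod 11).
  v = [6, 3, 5, 7, 1].
Step 2: syndromes of r = [3, 6, 2, 2, 7] (all sums mod 11).
  S_0 = Σ v_i r_i = 6·3 + 3·6 + 5·2 + 7·2 + 1·7 = 67 ≡ 1.
  S_1 = Σ v_i α_i r_i = 6·10·3 + 3·6·6 + 5·5·2 + 7·4·2 + 1·1·7 = 401 ≡ 5.
  α_i^2 mod 11 = [1, 3, 3, 5, 1].
  S_2 = Σ v_i α_i^2 r_i = 6·1·3 + 3·3·6 + 5·3·2 + 7·5·2 + 1·1·7 = 179 ≡ 3.
  S = (1, 5, 3) ≠ 0, so r is not a codeword (an error is present).
Step 3: locate the error. For a single error e at position i, S_ℓ = v_i·e·α_i^ℓ, so α_err = S_1/S_0.
  S_0^{−1} = 1^{−1} = 1 (mod 11), so α_err = 5·1 = 5 ≡ 5 = α_3. Error position i = 3.
  Consistency check: S_2/S_1 = 3·9 = 27 ≡ 5 = α_err ✓ (single-error assumption holds).
Step 4: error magnitude e = S_0/v_3 = S_0·∏_{j≠3}(α_3 − α_j) = 1·9 = 9 ≡ 9 (mod 11).
Step 5: correct position 3: c_3 = r_3 − e = 2 − 9 ≡ 4 (mod 11). Hence c = [3, 6, 4, 2, 7].
  Check: interpolating c through the α_i gives m(x) = 5 + 2·x (degree < 2) with m(α_i) = c_i for every i, so c is indeed a codeword.


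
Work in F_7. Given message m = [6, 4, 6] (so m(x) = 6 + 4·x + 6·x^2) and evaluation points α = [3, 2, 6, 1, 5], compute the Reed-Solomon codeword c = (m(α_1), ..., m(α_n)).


c = [2, 3, 1, 2, 1]

Message polynomial: m(x) = 6 + 4·x + 6·x^2 (mod 7).
For each evaluation point α_i, compute m(α_i) mod 7:
  α_1 = 3: Horner steps 6 → 1 → 2, so m(3) = 2.
  α_2 = 2: Horner steps 6 → 2 → 3, so m(2) = 3.
  α_3 = 6: Horner steps 6 → 5 → 1, so m(6) = 1.
  α_4 = 1: Horner steps 6 → 3 → 2, so m(1) = 2.
  α_5 = 5: Horner steps 6 → 6 → 1, so m(5) = 1.
Codeword c = [2, 3, 1, 2, 1] ∈ F_7^5.


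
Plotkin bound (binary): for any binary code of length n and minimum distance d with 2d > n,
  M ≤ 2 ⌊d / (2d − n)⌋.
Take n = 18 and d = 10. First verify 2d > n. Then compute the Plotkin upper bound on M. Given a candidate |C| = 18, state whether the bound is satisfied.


Plotkin bound M ≤ 10; given |C| = 18 > bound (violated).

Check applicability: 2d = 20, n = 18.
2d − n = 2 > 0, so Plotkin applies.
Compute d/(2d−n) = 10/2 ≈ 5.0000.
⌊d/(2d−n)⌋ = 5.
Plotkin bound: M ≤ 2·5 = 10.
Given |C| = 18, check: VIOLATED.
This |C| is above the Plotkin bound, so no binary code with n = 18, d = 10 and 18 codewords exists.


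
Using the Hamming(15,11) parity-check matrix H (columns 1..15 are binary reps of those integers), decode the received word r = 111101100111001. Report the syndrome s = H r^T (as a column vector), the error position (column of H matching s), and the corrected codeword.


s = (0, 1, 1, 1)^T, error position = 7, corrected codeword c = 111101000111001

Compute s = H r^T mod 2 one row at a time:
  s_1 = 0 + 0 + 1 + 1 + 1 + 0 + 0 + 1 = 4 ≡ 0 (mod 2).
  s_2 = 1 + 0 + 1 + 1 + 1 + 0 + 0 + 1 = 5 ≡ 1 (mod 2).
  s_3 = 1 + 1 + 1 + 1 + 1 + 1 + 0 + 1 = 7 ≡ 1 (mod 2).
  s_4 = 1 + 1 + 0 + 1 + 0 + 1 + 0 + 1 = 5 ≡ 1 (mod 2).
s = (0, 1, 1, 1)^T — this equals column 7 of H (binary 0111), so error is at position 7.
Correct: flip bit 7 of r = 111101100111001 to get c = 111101000111001.


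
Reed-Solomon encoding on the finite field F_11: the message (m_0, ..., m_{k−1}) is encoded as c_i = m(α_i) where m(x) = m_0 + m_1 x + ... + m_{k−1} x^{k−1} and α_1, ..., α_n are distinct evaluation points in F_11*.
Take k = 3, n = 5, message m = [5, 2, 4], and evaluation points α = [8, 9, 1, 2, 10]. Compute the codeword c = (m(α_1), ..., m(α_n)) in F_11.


c = [2, 6, 0, 3, 7]

Message polynomial: m(x) = 5 + 2·x + 4·x^2 (mod 11).
For each evaluation point α_i, compute m(α_i) mod 11:
  α_1 = 8: Horner steps 4 → 1 → 2, so m(8) = 2.
  α_2 = 9: Horner steps 4 → 5 → 6, so m(9) = 6.
  α_3 = 1: Horner steps 4 → 6 → 0, so m(1) = 0.
  α_4 = 2: Horner steps 4 → 10 → 3, so m(2) = 3.
  α_5 = 10: Horner steps 4 → 9 → 7, so m(10) = 7.
Codeword c = [2, 6, 0, 3, 7] ∈ F_11^5.


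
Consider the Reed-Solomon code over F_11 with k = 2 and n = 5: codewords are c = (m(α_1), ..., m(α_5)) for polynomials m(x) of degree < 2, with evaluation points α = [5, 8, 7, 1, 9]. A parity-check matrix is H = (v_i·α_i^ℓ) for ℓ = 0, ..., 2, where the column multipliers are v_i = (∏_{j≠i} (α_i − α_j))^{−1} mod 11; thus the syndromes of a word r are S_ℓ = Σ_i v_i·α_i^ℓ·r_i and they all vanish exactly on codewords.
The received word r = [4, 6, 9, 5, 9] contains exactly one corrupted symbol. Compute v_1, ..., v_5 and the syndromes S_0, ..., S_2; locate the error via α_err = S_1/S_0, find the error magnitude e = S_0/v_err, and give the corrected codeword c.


S = (8, 6, 10), error at position 5, error magnitude e = 6, c = [4, 6, 9, 5, 3].

Step 1: column multipliers v_i = (∏_{j≠i}(α_i − α_j))^{−1} mod 11.
  i = 1 (α = 5): (5−8)(5−7)(5−1)(5−9) = (−3)·(−2)·4·(−4) = −96 ≡ 3, so v_1 = 3^{−1} = 4 (mod 11).
  i = 2 (α = 8): (8−5)(8−7)(8−1)(8−9) = 3·1·7·(−1) = −21 ≡ 1, so v_2 = 1^{−1} = 1 (mod 11).
  i = 3 (α = 7): (7−5)(7−8)(7−1)(7−9) = 2·(−1)·6·(−2) = 24 ≡ 2, so v_3 = 2^{−1} = 6 (mod 11).
  i = 4 (α = 1): (1−5)(1−8)(1−7)(1−9) = (−4)·(−7)·(−6)·(−8) = 1344 ≡ 2, so v_4 = 2^{−1} = 6 (mod 11).
  i = 5 (α = 9): (9−5)(9−8)(9−7)(9−1) = 4·1·2·8 = 64 ≡ 9, so v_5 = 9^{−1} = 5 (mod 11).
  v = [4, 1, 6, 6, 5].
Step 2: syndromes of r = [4, 6, 9, 5, 9] (all sums mod 11).
  S_0 = Σ v_i r_i = 4·4 + 1·6 + 6·9 + 6·5 + 5·9 = 151 ≡ 8.
  S_1 = Σ v_i α_i r_i = 4·5·4 + 1·8·6 + 6·7·9 + 6·1·5 + 5·9·9 = 941 ≡ 6.
  α_i^2 mod 11 = [3, 9, 5, 1, 4].
  S_2 = Σ v_i α_i^2 r_i = 4·3·4 + 1·9·6 + 6·5·9 + 6·1·5 + 5·4·9 = 582 ≡ 10.
  S = (8, 6, 10) ≠ 0, so r is not a codeword (an error is present).
Step 3: locate the error. For a single error e at position i, S_ℓ = v_i·e·α_i^ℓ, so α_err = S_1/S_0.
  S_0^{−1} = 8^{−1} = 7 (mod 11), so α_err = 6·7 = 42 ≡ 9 = α_5. Error position i = 5.
  Consistency check: S_2/S_1 = 10·2 = 20 ≡ 9 = α_err ✓ (single-error assumption holds).
Step 4: error magnitude e = S_0/v_5 = S_0·∏_{j≠5}(α_5 − α_j) = 8·9 = 72 ≡ 6 (mod 11).
Step 5: correct position 5: c_5 = r_5 − e = 9 − 6 ≡ 3 (mod 11). Hence c = [4, 6, 9, 5, 3].
  Check: interpolating c through the α_i gives m(x) = 8 + 8·x (degree < 2) with m(α_i) = c_i for every i, so c is indeed a codeword.


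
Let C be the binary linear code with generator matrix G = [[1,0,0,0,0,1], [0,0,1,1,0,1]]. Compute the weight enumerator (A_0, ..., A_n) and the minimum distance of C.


Weight distribution: A_0 = 1, A_2 = 1, A_3 = 2. Minimum distance d = 2.

Enumerate all 2^2 = 4 messages m ∈ F_2^2.
For each, compute codeword c = mG in F_2^6, then tally its weight.
  m = 00 → c = 000000, weight = 0.
  m = 10 → c = 100001, weight = 2.
  m = 01 → c = 001101, weight = 3.
  m = 11 → c = 101100, weight = 3.
Tally weights:
  weight 0: 1 codewords.
  weight 2: 1 codewords.
  weight 3: 2 codewords.
Minimum distance d = smallest w > 0 with A_w > 0 = 2.
Sanity: Σ A_w = 4 = 2^2 = 4 ✓.


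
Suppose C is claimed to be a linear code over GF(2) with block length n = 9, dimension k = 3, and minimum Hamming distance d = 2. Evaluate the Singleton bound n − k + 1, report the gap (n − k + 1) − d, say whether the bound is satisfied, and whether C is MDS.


Singleton RHS = n − k + 1 = 7, slack = 5, bound satisfied, not MDS.

Singleton bound: d ≤ n − k + 1.
Here n = 9, k = 3, so n − k + 1 = 7.
Given d = 2, check d ≤ 7: YES.
Slack = (n − k + 1) − d = 5.
The code is NOT MDS (slack = 5 > 0).
Description: the claimed parameters are [9, 3, 2]_2; such a code would be non-MDS.


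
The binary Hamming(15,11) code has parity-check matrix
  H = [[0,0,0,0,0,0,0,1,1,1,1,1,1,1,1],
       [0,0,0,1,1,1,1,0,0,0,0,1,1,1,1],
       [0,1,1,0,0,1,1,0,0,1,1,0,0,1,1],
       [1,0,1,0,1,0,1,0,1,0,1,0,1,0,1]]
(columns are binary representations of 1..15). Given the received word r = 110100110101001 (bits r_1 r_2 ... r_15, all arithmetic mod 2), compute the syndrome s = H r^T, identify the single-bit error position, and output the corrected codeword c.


s = (0, 0, 0, 1)^T, error position = 1, corrected codeword c = 010100110101001

Compute s = H r^T mod 2 one row at a time:
  s_1 = 1 + 0 + 1 + 0 + 1 + 0 + 0 + 1 = 4 ≡ 0 (mod 2).
  s_2 = 1 + 0 + 0 + 1 + 1 + 0 + 0 + 1 = 4 ≡ 0 (mod 2).
  s_3 = 1 + 0 + 0 + 1 + 1 + 0 + 0 + 1 = 4 ≡ 0 (mod 2).
  s_4 = 1 + 0 + 0 + 1 + 0 + 0 + 0 + 1 = 3 ≡ 1 (mod 2).
s = (0, 0, 0, 1)^T — this equals column 1 of H (binary 0001), so error is at position 1.
Correct: flip bit 1 of r = 110100110101001 to get c = 010100110101001.


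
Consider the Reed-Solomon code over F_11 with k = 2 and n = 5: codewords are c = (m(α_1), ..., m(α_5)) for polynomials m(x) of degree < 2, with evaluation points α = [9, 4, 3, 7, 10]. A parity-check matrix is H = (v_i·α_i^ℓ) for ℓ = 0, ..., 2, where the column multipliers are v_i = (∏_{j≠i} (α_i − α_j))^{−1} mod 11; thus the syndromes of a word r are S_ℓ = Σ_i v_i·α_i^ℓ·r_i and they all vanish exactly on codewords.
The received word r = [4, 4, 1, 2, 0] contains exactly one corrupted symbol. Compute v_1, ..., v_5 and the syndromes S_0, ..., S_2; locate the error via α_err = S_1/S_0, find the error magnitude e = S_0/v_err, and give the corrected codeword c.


S = (3, 5, 1), error at position 1, error magnitude e = 7, c = [8, 4, 1, 2, 0].

Step 1: column multipliers v_i = (∏_{j≠i}(α_i − α_j))^{−1} mod 11.
  i = 1 (α = 9): (9−4)(9−3)(9−7)(9−10) = 5·6·2·(−1) = −60 ≡ 6, so v_1 = 6^{−1} = 2 (mod 11).
  i = 2 (α = 4): (4−9)(4−3)(4−7)(4−10) = (−5)·1·(−3)·(−6) = −90 ≡ 9, so v_2 = 9^{−1} = 5 (mod 11).
  i = 3 (α = 3): (3−9)(3−4)(3−7)(3−10) = (−6)·(−1)·(−4)·(−7) = 168 ≡ 3, so v_3 = 3^{−1} = 4 (mod 11).
  i = 4 (α = 7): (7−9)(7−4)(7−3)(7−10) = (−2)·3·4·(−3) = 72 ≡ 6, so v_4 = 6^{−1} = 2 (mod 11).
  i = 5 (α = 10): (10−9)(10−4)(10−3)(10−7) = 1·6·7·3 = 126 ≡ 5, so v_5 = 5^{−1} = 9 (mod 11).
  v = [2, 5, 4, 2, 9].
Step 2: syndromes of r = [4, 4, 1, 2, 0] (all sums mod 11).
  S_0 = Σ v_i r_i = 2·4 + 5·4 + 4·1 + 2·2 + 9·0 = 36 ≡ 3.
  S_1 = Σ v_i α_i r_i = 2·9·4 + 5·4·4 + 4·3·1 + 2·7·2 + 9·10·0 = 192 ≡ 5.
  α_i^2 mod 11 = [4, 5, 9, 5, 1].
  S_2 = Σ v_i α_i^2 r_i = 2·4·4 + 5·5·4 + 4·9·1 + 2·5·2 + 9·1·0 = 188 ≡ 1.
  S = (3, 5, 1) ≠ 0, so r is not a codeword (an error is present).
Step 3: locate the error. For a single error e at position i, S_ℓ = v_i·e·α_i^ℓ, so α_err = S_1/S_0.
  S_0^{−1} = 3^{−1} = 4 (mod 11), so α_err = 5·4 = 20 ≡ 9 = α_1. Error position i = 1.
  Consistency check: S_2/S_1 = 1·9 = 9 ≡ 9 = α_err ✓ (single-error assumption holds).
Step 4: error magnitude e = S_0/v_1 = S_0·∏_{j≠1}(α_1 − α_j) = 3·6 = 18 ≡ 7 (mod 11).
Step 5: correct position 1: c_1 = r_1 − e = 4 − 7 ≡ 8 (mod 11). Hence c = [8, 4, 1, 2, 0].
  Check: interpolating c through the α_i gives m(x) = 3 + 3·x (degree < 2) with m(α_i) = c_i for every i, so c is indeed a codeword.


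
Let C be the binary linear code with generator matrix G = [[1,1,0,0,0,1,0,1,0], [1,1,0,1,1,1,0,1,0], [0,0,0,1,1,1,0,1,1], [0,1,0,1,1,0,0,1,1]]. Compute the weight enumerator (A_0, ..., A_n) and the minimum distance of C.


Weight distribution: A_0 = 1, A_2 = 3, A_3 = 4, A_4 = 3, A_5 = 4, A_6 = 1. Minimum distance d = 2.

Enumerate all 2^4 = 16 messages m ∈ F_2^4.
For each, compute codeword c = mG in F_2^9, then tally its weight.
  m = 0000 → c = 000000000, weight = 0.
  m = 1000 → c = 110001010, weight = 4.
  m = 0100 → c = 110111010, weight = 6.
  m = 1100 → c = 000110000, weight = 2.
  m = 0010 → c = 000111011, weight = 5.
  m = 1010 → c = 110110001, weight = 5.
  m = 0110 → c = 110000001, weight = 3.
  m = 1110 → c = 000001011, weight = 3.
  m = 0001 → c = 010110011, weight = 5.
  m = 1001 → c = 100111001, weight = 5.
  m = 0101 → c = 100001001, weight = 3.
  m = 1101 → c = 010000011, weight = 3.
  m = 0011 → c = 010001000, weight = 2.
  m = 1011 → c = 100000010, weight = 2.
  m = 0111 → c = 100110010, weight = 4.
  m = 1111 → c = 010111000, weight = 4.
Tally weights:
  weight 0: 1 codewords.
  weight 2: 3 codewords.
  weight 3: 4 codewords.
  weight 4: 3 codewords.
  weight 5: 4 codewords.
  weight 6: 1 codewords.
Minimum distance d = smallest w > 0 with A_w > 0 = 2.
Sanity: Σ A_w = 16 = 2^4 = 16 ✓.


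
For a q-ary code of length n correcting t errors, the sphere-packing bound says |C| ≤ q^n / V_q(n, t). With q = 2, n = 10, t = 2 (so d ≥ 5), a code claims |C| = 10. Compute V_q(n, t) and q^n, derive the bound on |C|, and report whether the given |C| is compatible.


V_q(n, t) = 56, q^n = 1024, Hamming bound = 18, |C| = 10 ≤ bound (satisfied).

Step 1: Compute V_q(n, t) = Σ_{j=0}^2 C(n, j) (q−1)^j.
  j = 0: C(10,0)·(1)^0 = 1·1 = 1.
  j = 1: C(10,1)·(1)^1 = 10·1 = 10.
  j = 2: C(10,2)·(1)^2 = 45·1 = 45.
  V_q(n, t) = 1 + 10 + 45 = 56.
Step 2: q^n = 2^10 = 1024.
Step 3: Hamming bound ⌊q^n / V_q(n,t)⌋ = ⌊1024/56⌋ = 18.
Step 4: Compare |C| = 10 to 18: satisfied.
The claimed |C| lies below the Hamming bound.


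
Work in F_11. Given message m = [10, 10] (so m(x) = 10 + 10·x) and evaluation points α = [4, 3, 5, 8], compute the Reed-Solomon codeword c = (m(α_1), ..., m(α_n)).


c = [6, 7, 5, 2]

Message polynomial: m(x) = 10 + 10·x (mod 11).
For each evaluation point α_i, compute m(α_i) mod 11:
  α_1 = 4: Horner steps 10 → 6, so m(4) = 6.
  α_2 = 3: Horner steps 10 → 7, so m(3) = 7.
  α_3 = 5: Horner steps 10 → 5, so m(5) = 5.
  α_4 = 8: Horner steps 10 → 2, so m(8) = 2.
Codeword c = [6, 7, 5, 2] ∈ F_11^4.


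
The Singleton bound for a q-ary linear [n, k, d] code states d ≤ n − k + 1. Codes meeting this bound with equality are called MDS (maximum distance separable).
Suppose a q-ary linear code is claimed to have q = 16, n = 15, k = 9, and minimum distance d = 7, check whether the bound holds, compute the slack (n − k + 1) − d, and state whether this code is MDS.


Singleton RHS = n − k + 1 = 7, slack = 0, bound satisfied, MDS.

Singleton bound: d ≤ n − k + 1.
Here n = 15, k = 9, so n − k + 1 = 7.
Given d = 7, check d ≤ 7: YES.
Slack = (n − k + 1) − d = 0.
The code is MDS (slack = 0).
Description: the claimed parameters are [15, 9, 7]_16; such a code would be MDS (meets Singleton bound).


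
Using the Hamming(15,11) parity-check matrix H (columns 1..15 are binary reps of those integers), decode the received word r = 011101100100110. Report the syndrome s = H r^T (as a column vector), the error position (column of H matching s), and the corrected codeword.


s = (1, 1, 0, 1)^T, error position = 13, corrected codeword c = 011101100100010

Compute s = H r^T mod 2 one row at a time:
  s_1 = 0 + 0 + 1 + 0 + 0 + 1 + 1 + 0 = 3 ≡ 1 (mod 2).
  s_2 = 1 + 0 + 1 + 1 + 0 + 1 + 1 + 0 = 5 ≡ 1 (mod 2).
  s_3 = 1 + 1 + 1 + 1 + 1 + 0 + 1 + 0 = 6 ≡ 0 (mod 2).
  s_4 = 0 + 1 + 0 + 1 + 0 + 0 + 1 + 0 = 3 ≡ 1 (mod 2).
s = (1, 1, 0, 1)^T — this equals column 13 of H (binary 1101), so error is at position 13.
Correct: flip bit 13 of r = 011101100100110 to get c = 011101100100010.


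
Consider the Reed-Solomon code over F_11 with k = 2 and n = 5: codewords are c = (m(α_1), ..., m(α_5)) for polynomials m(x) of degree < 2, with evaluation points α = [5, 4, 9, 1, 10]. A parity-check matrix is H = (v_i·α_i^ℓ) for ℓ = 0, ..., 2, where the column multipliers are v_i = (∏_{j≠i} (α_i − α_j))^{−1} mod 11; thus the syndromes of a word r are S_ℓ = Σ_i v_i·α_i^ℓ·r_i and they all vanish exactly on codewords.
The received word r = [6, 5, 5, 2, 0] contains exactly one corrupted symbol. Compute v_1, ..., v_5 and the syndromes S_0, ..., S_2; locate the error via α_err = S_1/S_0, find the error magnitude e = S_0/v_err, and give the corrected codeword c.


S = (10, 2, 7), error at position 3, error magnitude e = 6, c = [6, 5, 10, 2, 0].

Step 1: column multipliers v_i = (∏_{j≠i}(α_i − α_j))^{−1} mod 11.
  i = 1 (α = 5): (5−4)(5−9)(5−1)(5−10) = 1·(−4)·4·(−5) = 80 ≡ 3, so v_1 = 3^{−1} = 4 (mod 11).
  i = 2 (α = 4): (4−5)(4−9)(4−1)(4−10) = (−1)·(−5)·3·(−6) = −90 ≡ 9, so v_2 = 9^{−1} = 5 (mod 11).
  i = 3 (α = 9): (9−5)(9−4)(9−1)(9−10) = 4·5·8·(−1) = −160 ≡ 5, so v_3 = 5^{−1} = 9 (mod 11).
  i = 4 (α = 1): (1−5)(1−4)(1−9)(1−10) = (−4)·(−3)·(−8)·(−9) = 864 ≡ 6, so v_4 = 6^{−1} = 2 (mod 11).
  i = 5 (α = 10): (10−5)(10−4)(10−9)(10−1) = 5·6·1·9 = 270 ≡ 6, so v_5 = 6^{−1} = 2 (mod 11).
  v = [4, 5, 9, 2, 2].
Step 2: syndromes of r = [6, 5, 5, 2, 0] (all sums mod 11).
  S_0 = Σ v_i r_i = 4·6 + 5·5 + 9·5 + 2·2 + 2·0 = 98 ≡ 10.
  S_1 = Σ v_i α_i r_i = 4·5·6 + 5·4·5 + 9·9·5 + 2·1·2 + 2·10·0 = 629 ≡ 2.
  α_i^2 mod 11 = [3, 5, 4, 1, 1].
  S_2 = Σ v_i α_i^2 r_i = 4·3·6 + 5·5·5 + 9·4·5 + 2·1·2 + 2·1·0 = 381 ≡ 7.
  S = (10, 2, 7) ≠ 0, so r is not a codeword (an error is present).
Step 3: locate the error. For a single error e at position i, S_ℓ = v_i·e·α_i^ℓ, so α_err = S_1/S_0.
  S_0^{−1} = 10^{−1} = 10 (mod 11), so α_err = 2·10 = 20 ≡ 9 = α_3. Error position i = 3.
  Consistency check: S_2/S_1 = 7·6 = 42 ≡ 9 = α_err ✓ (single-error assumption holds).
Step 4: error magnitude e = S_0/v_3 = S_0·∏_{j≠3}(α_3 − α_j) = 10·5 = 50 ≡ 6 (mod 11).
Step 5: correct position 3: c_3 = r_3 − e = 5 − 6 ≡ 10 (mod 11). Hence c = [6, 5, 10, 2, 0].
  Check: interpolating c through the α_i gives m(x) = 1 + 1·x (degree < 2) with m(α_i) = c_i for every i, so c is indeed a codeword.


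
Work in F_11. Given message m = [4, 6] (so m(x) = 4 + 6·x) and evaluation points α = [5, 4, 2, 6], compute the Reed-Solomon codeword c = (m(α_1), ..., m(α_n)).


c = [1, 6, 5, 7]

Message polynomial: m(x) = 4 + 6·x (mod 11).
For each evaluation point α_i, compute m(α_i) mod 11:
  α_1 = 5: Horner steps 6 → 1, so m(5) = 1.
  α_2 = 4: Horner steps 6 → 6, so m(4) = 6.
  α_3 = 2: Horner steps 6 → 5, so m(2) = 5.
  α_4 = 6: Horner steps 6 → 7, so m(6) = 7.
Codeword c = [1, 6, 5, 7] ∈ F_11^4.


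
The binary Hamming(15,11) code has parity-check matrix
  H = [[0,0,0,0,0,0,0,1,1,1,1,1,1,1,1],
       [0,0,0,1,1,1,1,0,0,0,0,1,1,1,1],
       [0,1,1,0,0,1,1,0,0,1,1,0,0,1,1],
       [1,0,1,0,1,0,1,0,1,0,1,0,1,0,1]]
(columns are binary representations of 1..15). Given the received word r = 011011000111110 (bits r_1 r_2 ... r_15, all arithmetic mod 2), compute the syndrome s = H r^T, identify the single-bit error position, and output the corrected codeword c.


s = (1, 1, 0, 0)^T, error position = 12, corrected codeword c = 011011000110110

Compute s = H r^T mod 2 one row at a time:
  s_1 = 0 + 0 + 1 + 1 + 1 + 1 + 1 + 0 = 5 ≡ 1 (mod 2).
  s_2 = 0 + 1 + 1 + 0 + 1 + 1 + 1 + 0 = 5 ≡ 1 (mod 2).
  s_3 = 1 + 1 + 1 + 0 + 1 + 1 + 1 + 0 = 6 ≡ 0 (mod 2).
  s_4 = 0 + 1 + 1 + 0 + 0 + 1 + 1 + 0 = 4 ≡ 0 (mod 2).
s = (1, 1, 0, 0)^T — this equals column 12 of H (binary 1100), so error is at position 12.
Correct: flip bit 12 of r = 011011000111110 to get c = 011011000110110.


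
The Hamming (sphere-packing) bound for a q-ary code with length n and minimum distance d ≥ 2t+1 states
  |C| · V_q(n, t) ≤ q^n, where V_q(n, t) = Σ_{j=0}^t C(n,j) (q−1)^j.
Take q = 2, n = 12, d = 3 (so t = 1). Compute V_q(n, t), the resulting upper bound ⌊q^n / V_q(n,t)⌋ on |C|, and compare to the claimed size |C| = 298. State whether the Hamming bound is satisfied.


V_q(n, t) = 13, q^n = 4096, Hamming bound = 315, |C| = 298 ≤ bound (satisfied).

Step 1: Compute V_q(n, t) = Σ_{j=0}^1 C(n, j) (q−1)^j.
  j = 0: C(12,0)·(1)^0 = 1·1 = 1.
  j = 1: C(12,1)·(1)^1 = 12·1 = 12.
  V_q(n, t) = 1 + 12 = 13.
Step 2: q^n = 2^12 = 4096.
Step 3: Hamming bound ⌊q^n / V_q(n,t)⌋ = ⌊4096/13⌋ = 315.
Step 4: Compare |C| = 298 to 315: satisfied.
The claimed |C| lies below the Hamming bound.


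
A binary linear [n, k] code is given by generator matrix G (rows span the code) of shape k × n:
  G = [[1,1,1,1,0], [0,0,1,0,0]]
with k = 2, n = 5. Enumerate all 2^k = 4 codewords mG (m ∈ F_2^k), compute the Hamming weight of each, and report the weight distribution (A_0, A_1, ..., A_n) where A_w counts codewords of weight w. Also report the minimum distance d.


Weight distribution: A_0 = 1, A_1 = 1, A_3 = 1, A_4 = 1. Minimum distance d = 1.

Enumerate all 2^2 = 4 messages m ∈ F_2^2.
For each, compute codeword c = mG in F_2^5, then tally its weight.
  m = 00 → c = 00000, weight = 0.
  m = 10 → c = 11110, weight = 4.
  m = 01 → c = 00100, weight = 1.
  m = 11 → c = 11010, weight = 3.
Tally weights:
  weight 0: 1 codewords.
  weight 1: 1 codewords.
  weight 3: 1 codewords.
  weight 4: 1 codewords.
Minimum distance d = smallest w > 0 with A_w > 0 = 1.
Sanity: Σ A_w = 4 = 2^2 = 4 ✓.


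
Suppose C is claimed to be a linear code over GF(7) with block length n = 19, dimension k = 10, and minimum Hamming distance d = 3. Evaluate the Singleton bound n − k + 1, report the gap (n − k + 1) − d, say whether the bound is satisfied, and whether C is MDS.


Singleton RHS = n − k + 1 = 10, slack = 7, bound satisfied, not MDS.

Singleton bound: d ≤ n − k + 1.
Here n = 19, k = 10, so n − k + 1 = 10.
Given d = 3, check d ≤ 10: YES.
Slack = (n − k + 1) − d = 7.
The code is NOT MDS (slack = 7 > 0).
Description: the claimed parameters are [19, 10, 3]_7; such a code would be non-MDS.


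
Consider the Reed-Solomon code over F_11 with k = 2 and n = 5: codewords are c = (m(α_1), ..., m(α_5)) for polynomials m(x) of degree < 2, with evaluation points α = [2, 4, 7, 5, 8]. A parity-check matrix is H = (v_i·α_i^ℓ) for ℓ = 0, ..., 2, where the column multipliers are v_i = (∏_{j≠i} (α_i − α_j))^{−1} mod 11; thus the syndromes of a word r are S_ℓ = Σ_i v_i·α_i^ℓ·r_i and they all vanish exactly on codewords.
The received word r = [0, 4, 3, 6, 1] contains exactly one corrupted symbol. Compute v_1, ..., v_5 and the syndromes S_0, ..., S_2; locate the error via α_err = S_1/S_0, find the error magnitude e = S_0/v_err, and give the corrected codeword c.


S = (5, 2, 3), error at position 3, error magnitude e = 4, c = [0, 4, 10, 6, 1].

Step 1: column multipliers v_i = (∏_{j≠i}(α_i − α_j))^{−1} mod 11.
  i = 1 (α = 2): (2−4)(2−7)(2−5)(2−8) = (−2)·(−5)·(−3)·(−6) = 180 ≡ 4, so v_1 = 4^{−1} = 3 (mod 11).
  i = 2 (α = 4): (4−2)(4−7)(4−5)(4−8) = 2·(−3)·(−1)·(−4) = −24 ≡ 9, so v_2 = 9^{−1} = 5 (mod 11).
  i = 3 (α = 7): (7−2)(7−4)(7−5)(7−8) = 5·3·2·(−1) = −30 ≡ 3, so v_3 = 3^{−1} = 4 (mod 11).
  i = 4 (α = 5): (5−2)(5−4)(5−7)(5−8) = 3·1·(−2)·(−3) = 18 ≡ 7, so v_4 = 7^{−1} = 8 (mod 11).
  i = 5 (α = 8): (8−2)(8−4)(8−7)(8−5) = 6·4·1·3 = 72 ≡ 6, so v_5 = 6^{−1} = 2 (mod 11).
  v = [3, 5, 4, 8, 2].
Step 2: syndromes of r = [0, 4, 3, 6, 1] (all sums mod 11).
  S_0 = Σ v_i r_i = 3·0 + 5·4 + 4·3 + 8·6 + 2·1 = 82 ≡ 5.
  S_1 = Σ v_i α_i r_i = 3·2·0 + 5·4·4 + 4·7·3 + 8·5·6 + 2·8·1 = 420 ≡ 2.
  α_i^2 mod 11 = [4, 5, 5, 3, 9].
  S_2 = Σ v_i α_i^2 r_i = 3·4·0 + 5·5·4 + 4·5·3 + 8·3·6 + 2·9·1 = 322 ≡ 3.
  S = (5, 2, 3) ≠ 0, so r is not a codeword (an error is present).
Step 3: locate the error. For a single error e at position i, S_ℓ = v_i·e·α_i^ℓ, so α_err = S_1/S_0.
  S_0^{−1} = 5^{−1} = 9 (mod 11), so α_err = 2·9 = 18 ≡ 7 = α_3. Error position i = 3.
  Consistency check: S_2/S_1 = 3·6 = 18 ≡ 7 = α_err ✓ (single-error assumption holds).
Step 4: error magnitude e = S_0/v_3 = S_0·∏_{j≠3}(α_3 − α_j) = 5·3 = 15 ≡ 4 (mod 11).
Step 5: correct position 3: c_3 = r_3 − e = 3 − 4 ≡ 10 (mod 11). Hence c = [0, 4, 10, 6, 1].
  Check: interpolating c through the α_i gives m(x) = 7 + 2·x (degree < 2) with m(α_i) = c_i for every i, so c is indeed a codeword.


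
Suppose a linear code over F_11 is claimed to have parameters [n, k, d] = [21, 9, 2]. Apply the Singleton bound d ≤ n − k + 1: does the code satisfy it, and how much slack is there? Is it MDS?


Singleton RHS = n − k + 1 = 13, slack = 11, bound satisfied, not MDS.

Singleton bound: d ≤ n − k + 1.
Here n = 21, k = 9, so n − k + 1 = 13.
Given d = 2, check d ≤ 13: YES.
Slack = (n − k + 1) − d = 11.
The code is NOT MDS (slack = 11 > 0).
Description: the claimed parameters are [21, 9, 2]_11; such a code would be non-MDS.


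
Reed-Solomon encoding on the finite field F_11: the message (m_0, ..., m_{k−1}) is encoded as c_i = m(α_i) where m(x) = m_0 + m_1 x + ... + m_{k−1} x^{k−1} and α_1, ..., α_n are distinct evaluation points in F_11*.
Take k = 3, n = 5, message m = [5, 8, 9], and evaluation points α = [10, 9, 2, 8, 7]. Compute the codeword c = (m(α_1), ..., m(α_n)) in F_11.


c = [6, 3, 2, 7, 7]

Message polynomial: m(x) = 5 + 8·x + 9·x^2 (mod 11).
For each evaluation point α_i, compute m(α_i) mod 11:
  α_1 = 10: Horner steps 9 → 10 → 6, so m(10) = 6.
  α_2 = 9: Horner steps 9 → 1 → 3, so m(9) = 3.
  α_3 = 2: Horner steps 9 → 4 → 2, so m(2) = 2.
  α_4 = 8: Horner steps 9 → 3 → 7, so m(8) = 7.
  α_5 = 7: Horner steps 9 → 5 → 7, so m(7) = 7.
Codeword c = [6, 3, 2, 7, 7] ∈ F_11^5.


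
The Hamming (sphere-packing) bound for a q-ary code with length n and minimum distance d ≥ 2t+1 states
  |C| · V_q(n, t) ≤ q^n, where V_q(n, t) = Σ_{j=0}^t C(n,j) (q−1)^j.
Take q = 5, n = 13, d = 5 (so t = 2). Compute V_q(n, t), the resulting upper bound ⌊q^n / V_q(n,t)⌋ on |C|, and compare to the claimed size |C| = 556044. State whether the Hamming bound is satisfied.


V_q(n, t) = 1301, q^n = 1220703125, Hamming bound = 938280, |C| = 556044 ≤ bound (satisfied).

Step 1: Compute V_q(n, t) = Σ_{j=0}^2 C(n, j) (q−1)^j.
  j = 0: C(13,0)·(4)^0 = 1·1 = 1.
  j = 1: C(13,1)·(4)^1 = 13·4 = 52.
  j = 2: C(13,2)·(4)^2 = 78·16 = 1248.
  V_q(n, t) = 1 + 52 + 1248 = 1301.
Step 2: q^n = 5^13 = 1220703125.
Step 3: Hamming bound ⌊q^n / V_q(n,t)⌋ = ⌊1220703125/1301⌋ = 938280.
Step 4: Compare |C| = 556044 to 938280: satisfied.
The claimed |C| lies below the Hamming bound.


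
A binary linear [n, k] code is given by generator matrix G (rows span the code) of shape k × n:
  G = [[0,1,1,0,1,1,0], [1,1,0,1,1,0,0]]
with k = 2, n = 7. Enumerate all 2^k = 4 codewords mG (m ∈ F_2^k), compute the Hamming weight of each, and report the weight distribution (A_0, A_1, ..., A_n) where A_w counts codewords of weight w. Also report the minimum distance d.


Weight distribution: A_0 = 1, A_4 = 3. Minimum distance d = 4.

Enumerate all 2^2 = 4 messages m ∈ F_2^2.
For each, compute codeword c = mG in F_2^7, then tally its weight.
  m = 00 → c = 0000000, weight = 0.
  m = 10 → c = 0110110, weight = 4.
  m = 01 → c = 1101100, weight = 4.
  m = 11 → c = 1011010, weight = 4.
Tally weights:
  weight 0: 1 codewords.
  weight 4: 3 codewords.
Minimum distance d = smallest w > 0 with A_w > 0 = 4.
Sanity: Σ A_w = 4 = 2^2 = 4 ✓.


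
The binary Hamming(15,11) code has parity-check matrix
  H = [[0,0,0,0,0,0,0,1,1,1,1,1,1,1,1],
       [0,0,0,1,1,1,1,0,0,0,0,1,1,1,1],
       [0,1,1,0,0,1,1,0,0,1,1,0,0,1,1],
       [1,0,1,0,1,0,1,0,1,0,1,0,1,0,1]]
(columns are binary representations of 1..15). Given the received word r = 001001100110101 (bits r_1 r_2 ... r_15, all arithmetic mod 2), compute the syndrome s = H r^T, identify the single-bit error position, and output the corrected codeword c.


s = (0, 0, 0, 1)^T, error position = 1, corrected codeword c = 101001100110101

Compute s = H r^T mod 2 one row at a time:
  s_1 = 0 + 0 + 1 + 1 + 0 + 1 + 0 + 1 = 4 ≡ 0 (mod 2).
  s_2 = 0 + 0 + 1 + 1 + 0 + 1 + 0 + 1 = 4 ≡ 0 (mod 2).
  s_3 = 0 + 1 + 1 + 1 + 1 + 1 + 0 + 1 = 6 ≡ 0 (mod 2).
  s_4 = 0 + 1 + 0 + 1 + 0 + 1 + 1 + 1 = 5 ≡ 1 (mod 2).
s = (0, 0, 0, 1)^T — this equals column 1 of H (binary 0001), so error is at position 1.
Correct: flip bit 1 of r = 001001100110101 to get c = 101001100110101.


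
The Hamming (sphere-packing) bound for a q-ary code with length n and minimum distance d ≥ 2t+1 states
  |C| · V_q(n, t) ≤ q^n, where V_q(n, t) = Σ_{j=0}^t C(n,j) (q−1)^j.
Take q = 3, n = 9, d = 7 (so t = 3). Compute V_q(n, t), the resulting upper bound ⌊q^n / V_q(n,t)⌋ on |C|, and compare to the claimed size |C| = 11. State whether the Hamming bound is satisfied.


V_q(n, t) = 835, q^n = 19683, Hamming bound = 23, |C| = 11 ≤ bound (satisfied).

Step 1: Compute V_q(n, t) = Σ_{j=0}^3 C(n, j) (q−1)^j.
  j = 0: C(9,0)·(2)^0 = 1·1 = 1.
  j = 1: C(9,1)·(2)^1 = 9·2 = 18.
  j = 2: C(9,2)·(2)^2 = 36·4 = 144.
  j = 3: C(9,3)·(2)^3 = 84·8 = 672.
  V_q(n, t) = 1 + 18 + 144 + 672 = 835.
Step 2: q^n = 3^9 = 19683.
Step 3: Hamming bound ⌊q^n / V_q(n,t)⌋ = ⌊19683/835⌋ = 23.
Step 4: Compare |C| = 11 to 23: satisfied.
The claimed |C| lies below the Hamming bound.


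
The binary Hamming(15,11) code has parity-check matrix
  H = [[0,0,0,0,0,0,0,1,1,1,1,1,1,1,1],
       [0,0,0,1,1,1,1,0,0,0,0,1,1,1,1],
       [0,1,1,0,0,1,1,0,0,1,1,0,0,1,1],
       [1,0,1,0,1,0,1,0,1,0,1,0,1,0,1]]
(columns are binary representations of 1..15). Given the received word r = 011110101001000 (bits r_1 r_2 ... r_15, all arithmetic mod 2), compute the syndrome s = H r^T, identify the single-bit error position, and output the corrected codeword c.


s = (0, 0, 1, 0)^T, error position = 2, corrected codeword c = 001110101001000

Compute s = H r^T mod 2 one row at a time:
  s_1 = 0 + 1 + 0 + 0 + 1 + 0 + 0 + 0 = 2 ≡ 0 (mod 2).
  s_2 = 1 + 1 + 0 + 1 + 1 + 0 + 0 + 0 = 4 ≡ 0 (mod 2).
  s_3 = 1 + 1 + 0 + 1 + 0 + 0 + 0 + 0 = 3 ≡ 1 (mod 2).
  s_4 = 0 + 1 + 1 + 1 + 1 + 0 + 0 + 0 = 4 ≡ 0 (mod 2).
s = (0, 0, 1, 0)^T — this equals column 2 of H (binary 0010), so error is at position 2.
Correct: flip bit 2 of r = 011110101001000 to get c = 001110101001000.


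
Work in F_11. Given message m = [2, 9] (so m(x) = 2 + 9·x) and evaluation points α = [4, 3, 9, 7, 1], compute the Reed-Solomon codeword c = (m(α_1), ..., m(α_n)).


c = [5, 7, 6, 10, 0]

Message polynomial: m(x) = 2 + 9·x (mod 11).
For each evaluation point α_i, compute m(α_i) mod 11:
  α_1 = 4: Horner steps 9 → 5, so m(4) = 5.
  α_2 = 3: Horner steps 9 → 7, so m(3) = 7.
  α_3 = 9: Horner steps 9 → 6, so m(9) = 6.
  α_4 = 7: Horner steps 9 → 10, so m(7) = 10.
  α_5 = 1: Horner steps 9 → 0, so m(1) = 0.
Codeword c = [5, 7, 6, 10, 0] ∈ F_11^5.


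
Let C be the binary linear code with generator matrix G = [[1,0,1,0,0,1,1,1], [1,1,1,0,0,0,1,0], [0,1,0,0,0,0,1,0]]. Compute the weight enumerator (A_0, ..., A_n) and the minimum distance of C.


Weight distribution: A_0 = 1, A_2 = 2, A_3 = 2, A_4 = 1, A_5 = 2. Minimum distance d = 2.

Enumerate all 2^3 = 8 messages m ∈ F_2^3.
For each, compute codeword c = mG in F_2^8, then tally its weight.
  m = 000 → c = 00000000, weight = 0.
  m = 100 → c = 10100111, weight = 5.
  m = 010 → c = 11100010, weight = 4.
  m = 110 → c = 01000101, weight = 3.
  m = 001 → c = 01000010, weight = 2.
  m = 101 → c = 11100101, weight = 5.
  m = 011 → c = 10100000, weight = 2.
  m = 111 → c = 00000111, weight = 3.
Tally weights:
  weight 0: 1 codewords.
  weight 2: 2 codewords.
  weight 3: 2 codewords.
  weight 4: 1 codewords.
  weight 5: 2 codewords.
Minimum distance d = smallest w > 0 with A_w > 0 = 2.
Sanity: Σ A_w = 8 = 2^3 = 8 ✓.


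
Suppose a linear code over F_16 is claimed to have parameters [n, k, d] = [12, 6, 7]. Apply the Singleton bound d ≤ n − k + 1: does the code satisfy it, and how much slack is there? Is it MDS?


Singleton RHS = n − k + 1 = 7, slack = 0, bound satisfied, MDS.

Singleton bound: d ≤ n − k + 1.
Here n = 12, k = 6, so n − k + 1 = 7.
Given d = 7, check d ≤ 7: YES.
Slack = (n − k + 1) − d = 0.
The code is MDS (slack = 0).
Description: the claimed parameters are [12, 6, 7]_16; such a code would be MDS (meets Singleton bound).


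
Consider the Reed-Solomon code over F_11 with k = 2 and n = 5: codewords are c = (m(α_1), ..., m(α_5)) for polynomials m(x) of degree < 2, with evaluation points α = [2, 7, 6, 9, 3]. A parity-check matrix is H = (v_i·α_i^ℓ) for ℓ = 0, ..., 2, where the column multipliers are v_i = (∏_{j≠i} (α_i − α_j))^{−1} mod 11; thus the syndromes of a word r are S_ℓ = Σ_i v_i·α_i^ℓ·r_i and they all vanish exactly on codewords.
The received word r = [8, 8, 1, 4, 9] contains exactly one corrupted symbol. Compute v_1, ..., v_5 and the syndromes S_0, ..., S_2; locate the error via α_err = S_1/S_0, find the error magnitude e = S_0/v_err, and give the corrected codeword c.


S = (7, 5, 2), error at position 2, error magnitude e = 6, c = [8, 2, 1, 4, 9].

Step 1: column multipliers v_i = (∏_{j≠i}(α_i − α_j))^{−1} mod 11.
  i = 1 (α = 2): (2−7)(2−6)(2−9)(2−3) = (−5)·(−4)·(−7)·(−1) = 140 ≡ 8, so v_1 = 8^{−1} = 7 (mod 11).
  i = 2 (α = 7): (7−2)(7−6)(7−9)(7−3) = 5·1·(−2)·4 = −40 ≡ 4, so v_2 = 4^{−1} = 3 (mod 11).
  i = 3 (α = 6): (6−2)(6−7)(6−9)(6−3) = 4·(−1)·(−3)·3 = 36 ≡ 3, so v_3 = 3^{−1} = 4 (mod 11).
  i = 4 (α = 9): (9−2)(9−7)(9−6)(9−3) = 7·2·3·6 = 252 ≡ 10, so v_4 = 10^{−1} = 10 (mod 11).
  i = 5 (α = 3): (3−2)(3−7)(3−6)(3−9) = 1·(−4)·(−3)·(−6) = −72 ≡ 5, so v_5 = 5^{−1} = 9 (mod 11).
  v = [7, 3, 4, 10, 9].
Step 2: syndromes of r = [8, 8, 1, 4, 9] (all sums mod 11).
  S_0 = Σ v_i r_i = 7·8 + 3·8 + 4·1 + 10·4 + 9·9 = 205 ≡ 7.
  S_1 = Σ v_i α_i r_i = 7·2·8 + 3·7·8 + 4·6·1 + 10·9·4 + 9·3·9 = 907 ≡ 5.
  α_i^2 mod 11 = [4, 5, 3, 4, 9].
  S_2 = Σ v_i α_i^2 r_i = 7·4·8 + 3·5·8 + 4·3·1 + 10·4·4 + 9·9·9 = 1245 ≡ 2.
  S = (7, 5, 2) ≠ 0, so r is not a codeword (an error is present).
Step 3: locate the error. For a single error e at position i, S_ℓ = v_i·e·α_i^ℓ, so α_err = S_1/S_0.
  S_0^{−1} = 7^{−1} = 8 (mod 11), so α_err = 5·8 = 40 ≡ 7 = α_2. Error position i = 2.
  Consistency check: S_2/S_1 = 2·9 = 18 ≡ 7 = α_err ✓ (single-error assumption holds).
Step 4: error magnitude e = S_0/v_2 = S_0·∏_{j≠2}(α_2 − α_j) = 7·4 = 28 ≡ 6 (mod 11).
Step 5: correct position 2: c_2 = r_2 − e = 8 − 6 ≡ 2 (mod 11). Hence c = [8, 2, 1, 4, 9].
  Check: interpolating c through the α_i gives m(x) = 6 + 1·x (degree < 2) with m(α_i) = c_i for every i, so c is indeed a codeword.
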